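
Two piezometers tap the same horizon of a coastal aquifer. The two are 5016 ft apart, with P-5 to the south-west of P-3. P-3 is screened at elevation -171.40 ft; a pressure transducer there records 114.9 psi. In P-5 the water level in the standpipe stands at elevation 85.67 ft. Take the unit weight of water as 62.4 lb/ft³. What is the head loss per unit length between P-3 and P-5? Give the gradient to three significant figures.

Pressure head at P-3: ψ = 144·P/γ = 144 × 114.9 / 62.4 = 265.15 ft.
Total head at P-3: h = z + ψ = -171.40 + 265.15 = 93.75 ft.
Total head at P-5: h = 85.67 ft (water level in the piezometer is the total head).
Head difference: h(P-3) − h(P-5) = 93.75 − 85.67 = 8.08 ft.
Hydraulic gradient: i = |Δh| / L = 8.08 / 5016 = 0.00161.

i ≈ 0.00161 ft/ft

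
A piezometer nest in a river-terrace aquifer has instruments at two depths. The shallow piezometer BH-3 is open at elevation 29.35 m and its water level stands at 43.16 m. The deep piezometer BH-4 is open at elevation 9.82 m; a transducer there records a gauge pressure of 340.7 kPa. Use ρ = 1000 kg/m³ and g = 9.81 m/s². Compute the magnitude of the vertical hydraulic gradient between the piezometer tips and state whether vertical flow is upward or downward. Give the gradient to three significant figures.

Total head at BH-3: h = 43.16 m (water level in the standpipe).
Pressure head at BH-4: ψ = P/(ρg) = 340.7×1000 / (1000 × 9.81) = 34.73 m.
Total head at BH-4: h = z + ψ = 9.82 + 34.73 = 44.55 m.
Δh = h(BH-3) − h(BH-4) = 43.16 − 44.55 = -1.39 m.
Vertical separation Δz = 29.35 − 9.82 = 19.53 m.
|i_v| = |Δh| / Δz = 1.39 / 19.53 = 0.0712.
Head is higher in the deep piezometer, so vertical flow is upward (discharge condition).

|i_v| ≈ 0.0712; vertical flow is upward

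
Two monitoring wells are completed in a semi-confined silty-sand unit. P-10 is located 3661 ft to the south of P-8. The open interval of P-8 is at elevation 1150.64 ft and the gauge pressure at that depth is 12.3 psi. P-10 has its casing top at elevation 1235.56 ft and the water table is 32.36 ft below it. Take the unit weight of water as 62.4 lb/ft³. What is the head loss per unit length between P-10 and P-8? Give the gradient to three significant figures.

i ≈ 0.00660 ft/ft

Pressure head at P-8: ψ = 144·P/γ = 144 × 12.3 / 62.4 = 28.38 ft.
Total head at P-8: h = z + ψ = 1150.64 + 28.38 = 1179.02 ft.
Total head at P-10: h = 1235.56 − 32.36 = 1203.20 ft.
Head difference: h(P-8) − h(P-10) = 1179.02 − 1203.20 = -24.18 ft.
Hydraulic gradient: i = |Δh| / L = 24.18 / 3661 = 0.00660.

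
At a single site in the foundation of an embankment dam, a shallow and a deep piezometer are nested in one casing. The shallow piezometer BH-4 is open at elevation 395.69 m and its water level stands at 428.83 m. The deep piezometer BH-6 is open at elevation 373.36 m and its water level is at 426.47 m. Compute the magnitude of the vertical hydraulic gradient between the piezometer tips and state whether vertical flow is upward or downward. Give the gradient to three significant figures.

|i_v| ≈ 0.106; vertical flow is downward

Total head at BH-4: h = 428.83 m (water level in the standpipe).
Total head at BH-6: h = 426.47 m.
Δh = h(BH-4) − h(BH-6) = 428.83 − 426.47 = 2.36 m.
Vertical separation Δz = 395.69 − 373.36 = 22.33 m.
|i_v| = |Δh| / Δz = 2.36 / 22.33 = 0.106.
Head is higher in the shallow piezometer, so vertical flow is downward (recharge condition).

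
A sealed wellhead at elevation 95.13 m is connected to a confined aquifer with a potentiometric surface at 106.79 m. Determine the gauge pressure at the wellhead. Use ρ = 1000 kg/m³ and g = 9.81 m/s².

P ≈ 114 kPa

Head above the cap: Δh = 106.79 − 95.13 = 11.66 m.
P = ρgΔh = 1000 × 9.81 × 11.66 = 114385 Pa ≈ 114 kPa.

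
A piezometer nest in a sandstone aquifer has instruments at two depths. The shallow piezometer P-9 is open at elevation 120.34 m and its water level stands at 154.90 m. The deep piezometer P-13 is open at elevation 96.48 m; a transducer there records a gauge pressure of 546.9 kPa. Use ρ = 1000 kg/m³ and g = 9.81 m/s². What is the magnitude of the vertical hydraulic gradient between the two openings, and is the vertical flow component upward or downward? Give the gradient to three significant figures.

Total head at P-9: h = 154.90 m (water level in the standpipe).
Pressure head at P-13: ψ = P/(ρg) = 546.9×1000 / (1000 × 9.81) = 55.75 m.
Total head at P-13: h = z + ψ = 96.48 + 55.75 = 152.23 m.
Δh = h(P-9) − h(P-13) = 154.90 − 152.23 = 2.67 m.
Vertical separation Δz = 120.34 − 96.48 = 23.86 m.
|i_v| = |Δh| / Δz = 2.67 / 23.86 = 0.112.
Head is higher in the shallow piezometer, so vertical flow is downward (recharge condition).

|i_v| ≈ 0.112; vertical flow is downward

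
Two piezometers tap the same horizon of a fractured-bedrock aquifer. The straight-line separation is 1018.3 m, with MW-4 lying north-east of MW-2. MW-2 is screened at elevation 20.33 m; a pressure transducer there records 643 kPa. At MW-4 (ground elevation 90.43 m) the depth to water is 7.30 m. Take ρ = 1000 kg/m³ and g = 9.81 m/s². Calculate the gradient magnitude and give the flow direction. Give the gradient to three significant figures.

i ≈ 0.00270; groundwater flows toward the north-east

Pressure head at MW-2: ψ = P/(ρg) = 643×1000 / (1000 × 9.81) = 65.55 m.
Total head at MW-2: h = z + ψ = 20.33 + 65.55 = 85.88 m.
Total head at MW-4: h = 90.43 − 7.30 = 83.13 m.
Head difference: h(MW-2) − h(MW-4) = 85.88 − 83.13 = 2.75 m.
Hydraulic gradient: i = |Δh| / L = 2.75 / 1018.3 = 0.00270.
Flow is from higher to lower head: from MW-2 toward MW-4, i.e. toward the north-east.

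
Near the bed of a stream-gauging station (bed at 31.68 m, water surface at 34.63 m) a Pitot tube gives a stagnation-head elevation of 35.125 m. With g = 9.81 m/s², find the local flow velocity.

Near the bed, under hydrostatic conditions, the piezometric head (z + ψ) equals the free-surface elevation, 34.63 m.
Velocity head = total − piezometric = 35.125 − 34.63 = 0.495 m.
v = √(2g·h_v) = √(2 × 9.81 × 0.495) = 3.12 m/s.

v ≈ 3.12 m/s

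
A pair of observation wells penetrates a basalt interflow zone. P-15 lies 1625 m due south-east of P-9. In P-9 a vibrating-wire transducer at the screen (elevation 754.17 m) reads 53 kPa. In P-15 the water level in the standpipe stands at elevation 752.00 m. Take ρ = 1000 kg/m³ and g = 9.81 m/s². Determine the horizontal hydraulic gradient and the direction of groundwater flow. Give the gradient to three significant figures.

Pressure head at P-9: ψ = P/(ρg) = 53×1000 / (1000 × 9.81) = 5.40 m.
Total head at P-9: h = z + ψ = 754.17 + 5.40 = 759.57 m.
Total head at P-15: h = 752.00 m (water level in the piezometer is the total head).
Head difference: h(P-9) − h(P-15) = 759.57 − 752.00 = 7.57 m.
Hydraulic gradient: i = |Δh| / L = 7.57 / 1625 = 0.00466.
Flow is from higher to lower head: from P-9 toward P-15, i.e. toward the south-east.

i ≈ 0.00466; groundwater flows toward the south-east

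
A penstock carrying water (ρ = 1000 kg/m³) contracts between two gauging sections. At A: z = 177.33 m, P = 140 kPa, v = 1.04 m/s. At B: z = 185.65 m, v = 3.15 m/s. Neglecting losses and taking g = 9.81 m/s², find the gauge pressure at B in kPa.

P₂ ≈ 54.0 kPa

Pressure head at A: ψ₁ = P₁/(ρg) = 140×1000 / (1000 × 9.81) = 14.27 m.
Velocity heads: v₁²/2g = 1.04²/19.62 = 0.055 m; v₂²/2g = 3.15²/19.62 = 0.506 m.
Total head H = z₁ + ψ₁ + v₁²/2g = 177.33 + 14.27 + 0.055 = 191.66 m.
ψ₂ = H − z₂ − v₂²/2g = 191.66 − 185.65 − 0.506 = 5.50 m.
P₂ = ρgψ₂ = 1000 × 9.81 × 5.50 ≈ 54.0 kPa.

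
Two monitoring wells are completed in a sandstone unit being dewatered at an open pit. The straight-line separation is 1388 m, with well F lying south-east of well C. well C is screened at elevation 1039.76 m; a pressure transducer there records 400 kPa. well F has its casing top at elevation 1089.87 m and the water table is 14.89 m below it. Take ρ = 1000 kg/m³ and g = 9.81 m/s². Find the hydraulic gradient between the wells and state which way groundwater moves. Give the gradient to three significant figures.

Pressure head at well C: ψ = P/(ρg) = 400×1000 / (1000 × 9.81) = 40.77 m.
Total head at well C: h = z + ψ = 1039.76 + 40.77 = 1080.53 m.
Total head at well F: h = 1089.87 − 14.89 = 1074.98 m.
Head difference: h(well C) − h(well F) = 1080.53 − 1074.98 = 5.55 m.
Hydraulic gradient: i = |Δh| / L = 5.55 / 1388 = 0.00400.
Flow is from higher to lower head: from well C toward well F, i.e. toward the south-east.

i ≈ 0.00400; groundwater flows toward the south-east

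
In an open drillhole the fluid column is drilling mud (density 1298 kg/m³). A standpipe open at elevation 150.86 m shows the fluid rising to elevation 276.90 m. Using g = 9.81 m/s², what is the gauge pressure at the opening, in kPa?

Pressure head ψ = h − z = 276.90 − 150.86 = 126.04 m.
P = ρgψ = 1298 × 9.81 × 126.04 = 1604915 Pa ≈ 1600 kPa.

P ≈ 1600 kPa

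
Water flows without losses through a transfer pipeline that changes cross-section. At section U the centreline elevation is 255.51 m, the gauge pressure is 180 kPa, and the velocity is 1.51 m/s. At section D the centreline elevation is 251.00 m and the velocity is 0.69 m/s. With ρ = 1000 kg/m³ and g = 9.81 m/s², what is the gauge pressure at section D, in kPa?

P₂ ≈ 225 kPa

Pressure head at U: ψ₁ = P₁/(ρg) = 180×1000 / (1000 × 9.81) = 18.35 m.
Velocity heads: v₁²/2g = 1.51²/19.62 = 0.116 m; v₂²/2g = 0.69²/19.62 = 0.024 m.
Total head H = z₁ + ψ₁ + v₁²/2g = 255.51 + 18.35 + 0.116 = 273.98 m.
ψ₂ = H − z₂ − v₂²/2g = 273.98 − 251.00 − 0.024 = 22.96 m.
P₂ = ρgψ₂ = 1000 × 9.81 × 22.96 ≈ 225 kPa.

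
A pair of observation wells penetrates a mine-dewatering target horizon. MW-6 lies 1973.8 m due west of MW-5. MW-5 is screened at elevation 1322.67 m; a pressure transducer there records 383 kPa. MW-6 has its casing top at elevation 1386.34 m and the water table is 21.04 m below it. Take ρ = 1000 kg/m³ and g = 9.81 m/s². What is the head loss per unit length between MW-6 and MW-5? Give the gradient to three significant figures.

Pressure head at MW-5: ψ = P/(ρg) = 383×1000 / (1000 × 9.81) = 39.04 m.
Total head at MW-5: h = z + ψ = 1322.67 + 39.04 = 1361.71 m.
Total head at MW-6: h = 1386.34 − 21.04 = 1365.30 m.
Head difference: h(MW-5) − h(MW-6) = 1361.71 − 1365.30 = -3.59 m.
Hydraulic gradient: i = |Δh| / L = 3.59 / 1973.8 = 0.00182.

i ≈ 0.00182 m/m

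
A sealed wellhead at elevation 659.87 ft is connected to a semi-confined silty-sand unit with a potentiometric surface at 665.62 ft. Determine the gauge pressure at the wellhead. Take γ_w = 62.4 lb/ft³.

P ≈ 2.49 psi

Head above the cap: Δh = 665.62 − 659.87 = 5.75 ft.
P = γΔh/144 = 62.4 × 5.75 / 144 = 2.49 psi.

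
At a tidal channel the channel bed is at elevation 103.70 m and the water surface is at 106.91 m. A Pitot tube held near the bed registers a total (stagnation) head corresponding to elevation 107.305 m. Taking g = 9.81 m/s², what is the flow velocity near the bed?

v ≈ 2.78 m/s

Near the bed, under hydrostatic conditions, the piezometric head (z + ψ) equals the free-surface elevation, 106.91 m.
Velocity head = total − piezometric = 107.305 − 106.91 = 0.395 m.
v = √(2g·h_v) = √(2 × 9.81 × 0.395) = 2.78 m/s.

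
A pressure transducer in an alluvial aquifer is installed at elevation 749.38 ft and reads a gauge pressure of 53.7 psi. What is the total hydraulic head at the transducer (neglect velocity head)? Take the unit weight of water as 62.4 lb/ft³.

ψ = 144·P/γ = 144 × 53.7 / 62.4 = 123.92 ft.
h = z + ψ = 749.38 + 123.92 = 873.30 ft.

h ≈ 873.30 ft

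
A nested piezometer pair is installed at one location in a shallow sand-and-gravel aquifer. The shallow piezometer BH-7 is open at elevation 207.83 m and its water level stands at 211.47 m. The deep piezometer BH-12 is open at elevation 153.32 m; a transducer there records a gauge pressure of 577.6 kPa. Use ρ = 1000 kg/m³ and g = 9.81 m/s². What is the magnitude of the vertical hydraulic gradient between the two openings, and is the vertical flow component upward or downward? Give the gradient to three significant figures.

|i_v| ≈ 0.0134; vertical flow is upward

Total head at BH-7: h = 211.47 m (water level in the standpipe).
Pressure head at BH-12: ψ = P/(ρg) = 577.6×1000 / (1000 × 9.81) = 58.88 m.
Total head at BH-12: h = z + ψ = 153.32 + 58.88 = 212.20 m.
Δh = h(BH-7) − h(BH-12) = 211.47 − 212.20 = -0.73 m.
Vertical separation Δz = 207.83 − 153.32 = 54.51 m.
|i_v| = |Δh| / Δz = 0.73 / 54.51 = 0.0134.
Head is higher in the deep piezometer, so vertical flow is upward (discharge condition).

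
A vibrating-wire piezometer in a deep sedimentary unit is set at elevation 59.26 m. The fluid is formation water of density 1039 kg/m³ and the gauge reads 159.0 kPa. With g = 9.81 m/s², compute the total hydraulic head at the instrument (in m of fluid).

h ≈ 74.86 m

ψ = P/(ρg) = 159.0×1000 / (1039 × 9.81) = 15.60 m.
h = z + ψ = 59.26 + 15.60 = 74.86 m.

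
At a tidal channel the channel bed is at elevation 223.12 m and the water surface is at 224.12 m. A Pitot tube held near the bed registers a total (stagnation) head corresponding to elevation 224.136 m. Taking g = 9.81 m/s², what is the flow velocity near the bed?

v ≈ 0.560 m/s

Near the bed, under hydrostatic conditions, the piezometric head (z + ψ) equals the free-surface elevation, 224.12 m.
Velocity head = total − piezometric = 224.136 − 224.12 = 0.016 m.
v = √(2g·h_v) = √(2 × 9.81 × 0.016) = 0.560 m/s.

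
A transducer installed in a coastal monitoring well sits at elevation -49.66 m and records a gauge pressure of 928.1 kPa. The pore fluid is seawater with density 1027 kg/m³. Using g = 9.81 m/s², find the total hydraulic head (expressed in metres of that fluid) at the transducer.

ψ = P/(ρg) = 928.1×1000 / (1027 × 9.81) = 92.12 m.
h = z + ψ = -49.66 + 92.12 = 42.46 m.

h ≈ 42.46 m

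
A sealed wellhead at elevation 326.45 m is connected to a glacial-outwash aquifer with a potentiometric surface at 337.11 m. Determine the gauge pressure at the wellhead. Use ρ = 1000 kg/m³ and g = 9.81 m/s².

Head above the cap: Δh = 337.11 − 326.45 = 10.66 m.
P = ρgΔh = 1000 × 9.81 × 10.66 = 104575 Pa ≈ 105 kPa.

P ≈ 105 kPa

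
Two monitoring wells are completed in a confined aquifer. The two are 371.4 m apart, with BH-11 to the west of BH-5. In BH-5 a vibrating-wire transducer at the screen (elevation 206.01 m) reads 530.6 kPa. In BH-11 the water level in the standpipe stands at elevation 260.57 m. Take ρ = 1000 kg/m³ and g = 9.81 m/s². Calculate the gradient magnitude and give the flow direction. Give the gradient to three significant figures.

Pressure head at BH-5: ψ = P/(ρg) = 530.6×1000 / (1000 × 9.81) = 54.09 m.
Total head at BH-5: h = z + ψ = 206.01 + 54.09 = 260.10 m.
Total head at BH-11: h = 260.57 m (water level in the piezometer is the total head).
Head difference: h(BH-5) − h(BH-11) = 260.10 − 260.57 = -0.47 m.
Hydraulic gradient: i = |Δh| / L = 0.47 / 371.4 = 0.00127.
Flow is from higher to lower head: from BH-11 toward BH-5, i.e. toward the east.

i ≈ 0.00127; groundwater flows toward the east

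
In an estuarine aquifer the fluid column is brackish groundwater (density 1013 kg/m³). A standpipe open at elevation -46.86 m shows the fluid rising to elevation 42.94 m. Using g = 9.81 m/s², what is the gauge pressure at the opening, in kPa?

Pressure head ψ = h − z = 42.94 − (-46.86) = 89.80 m.
P = ρgψ = 1013 × 9.81 × 89.80 = 892390 Pa ≈ 892 kPa.

P ≈ 892 kPa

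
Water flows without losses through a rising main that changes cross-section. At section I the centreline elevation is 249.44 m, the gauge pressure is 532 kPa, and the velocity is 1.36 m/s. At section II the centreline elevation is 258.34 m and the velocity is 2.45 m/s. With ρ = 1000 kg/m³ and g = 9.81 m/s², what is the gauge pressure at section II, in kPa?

P₂ ≈ 443 kPa

Pressure head at I: ψ₁ = P₁/(ρg) = 532×1000 / (1000 × 9.81) = 54.23 m.
Velocity heads: v₁²/2g = 1.36²/19.62 = 0.094 m; v₂²/2g = 2.45²/19.62 = 0.306 m.
Total head H = z₁ + ψ₁ + v₁²/2g = 249.44 + 54.23 + 0.094 = 303.76 m.
ψ₂ = H − z₂ − v₂²/2g = 303.76 − 258.34 − 0.306 = 45.11 m.
P₂ = ρgψ₂ = 1000 × 9.81 × 45.11 ≈ 443 kPa.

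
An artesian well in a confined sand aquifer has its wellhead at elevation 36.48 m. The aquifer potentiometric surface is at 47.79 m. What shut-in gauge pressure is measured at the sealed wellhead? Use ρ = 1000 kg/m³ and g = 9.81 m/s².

P ≈ 111 kPa

Head above the cap: Δh = 47.79 − 36.48 = 11.31 m.
P = ρgΔh = 1000 × 9.81 × 11.31 = 110951 Pa ≈ 111 kPa.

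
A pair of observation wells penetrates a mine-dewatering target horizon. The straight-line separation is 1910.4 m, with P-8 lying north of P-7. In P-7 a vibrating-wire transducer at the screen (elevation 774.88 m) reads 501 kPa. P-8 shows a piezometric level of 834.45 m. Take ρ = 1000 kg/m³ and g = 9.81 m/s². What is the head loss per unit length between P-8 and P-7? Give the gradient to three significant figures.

i ≈ 0.00445 m/m

Pressure head at P-7: ψ = P/(ρg) = 501×1000 / (1000 × 9.81) = 51.07 m.
Total head at P-7: h = z + ψ = 774.88 + 51.07 = 825.95 m.
Total head at P-8: h = 834.45 m (water level in the piezometer is the total head).
Head difference: h(P-7) − h(P-8) = 825.95 − 834.45 = -8.50 m.
Hydraulic gradient: i = |Δh| / L = 8.50 / 1910.4 = 0.00445.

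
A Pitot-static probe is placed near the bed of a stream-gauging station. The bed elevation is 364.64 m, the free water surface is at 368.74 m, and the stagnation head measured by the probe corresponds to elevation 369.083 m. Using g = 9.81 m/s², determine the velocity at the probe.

v ≈ 2.59 m/s

Near the bed, under hydrostatic conditions, the piezometric head (z + ψ) equals the free-surface elevation, 368.74 m.
Velocity head = total − piezometric = 369.083 − 368.74 = 0.343 m.
v = √(2g·h_v) = √(2 × 9.81 × 0.343) = 2.59 m/s.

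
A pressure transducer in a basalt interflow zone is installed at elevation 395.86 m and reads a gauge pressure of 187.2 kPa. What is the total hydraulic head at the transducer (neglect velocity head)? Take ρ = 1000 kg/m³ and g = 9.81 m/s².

ψ = P/(ρg) = 187.2×1000 / (1000 × 9.81) = 19.08 m.
h = z + ψ = 395.86 + 19.08 = 414.94 m.

h ≈ 414.94 m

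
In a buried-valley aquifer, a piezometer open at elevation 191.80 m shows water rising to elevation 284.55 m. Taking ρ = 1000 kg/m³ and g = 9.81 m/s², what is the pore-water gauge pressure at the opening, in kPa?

P ≈ 910 kPa

Pressure head ψ = h − z = 284.55 − 191.80 = 92.75 m.
P = ρgψ = 1000 × 9.81 × 92.75 = 909878 Pa ≈ 910 kPa.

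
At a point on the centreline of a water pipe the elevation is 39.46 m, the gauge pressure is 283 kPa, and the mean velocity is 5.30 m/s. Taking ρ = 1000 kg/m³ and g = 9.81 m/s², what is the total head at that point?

h ≈ 69.74 m

Pressure head ψ = P/(ρg) = 283×1000 / (1000 × 9.81) = 28.85 m.
Velocity head = v²/(2g) = 5.30² / (2 × 9.81) = 1.432 m.
h = z + ψ + v²/(2g) = 39.46 + 28.85 + 1.432 = 69.74 m.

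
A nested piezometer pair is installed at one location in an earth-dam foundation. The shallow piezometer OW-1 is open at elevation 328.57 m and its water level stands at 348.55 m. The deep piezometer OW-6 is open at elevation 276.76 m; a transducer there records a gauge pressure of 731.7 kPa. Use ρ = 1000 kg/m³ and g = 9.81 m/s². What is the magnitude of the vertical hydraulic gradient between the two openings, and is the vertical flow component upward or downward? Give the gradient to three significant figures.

|i_v| ≈ 0.0540; vertical flow is upward

Total head at OW-1: h = 348.55 m (water level in the standpipe).
Pressure head at OW-6: ψ = P/(ρg) = 731.7×1000 / (1000 × 9.81) = 74.59 m.
Total head at OW-6: h = z + ψ = 276.76 + 74.59 = 351.35 m.
Δh = h(OW-1) − h(OW-6) = 348.55 − 351.35 = -2.80 m.
Vertical separation Δz = 328.57 − 276.76 = 51.81 m.
|i_v| = |Δh| / Δz = 2.80 / 51.81 = 0.0540.
Head is higher in the deep piezometer, so vertical flow is upward (discharge condition).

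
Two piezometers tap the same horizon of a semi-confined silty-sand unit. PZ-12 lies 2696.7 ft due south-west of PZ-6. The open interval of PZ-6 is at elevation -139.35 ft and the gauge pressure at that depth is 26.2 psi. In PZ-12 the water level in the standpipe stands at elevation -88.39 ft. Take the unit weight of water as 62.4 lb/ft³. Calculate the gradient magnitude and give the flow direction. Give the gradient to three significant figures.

i ≈ 0.00352; groundwater flows toward the south-west

Pressure head at PZ-6: ψ = 144·P/γ = 144 × 26.2 / 62.4 = 60.46 ft.
Total head at PZ-6: h = z + ψ = -139.35 + 60.46 = -78.89 ft.
Total head at PZ-12: h = -88.39 ft (water level in the piezometer is the total head).
Head difference: h(PZ-6) − h(PZ-12) = -78.89 − (-88.39) = 9.50 ft.
Hydraulic gradient: i = |Δh| / L = 9.50 / 2696.7 = 0.00352.
Flow is from higher to lower head: from PZ-6 toward PZ-12, i.e. toward the south-west.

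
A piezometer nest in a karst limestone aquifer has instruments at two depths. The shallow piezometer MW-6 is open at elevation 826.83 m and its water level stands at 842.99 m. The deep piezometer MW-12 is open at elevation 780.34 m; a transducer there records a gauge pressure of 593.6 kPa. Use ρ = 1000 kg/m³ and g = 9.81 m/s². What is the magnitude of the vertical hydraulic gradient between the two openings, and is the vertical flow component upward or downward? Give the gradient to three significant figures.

Total head at MW-6: h = 842.99 m (water level in the standpipe).
Pressure head at MW-12: ψ = P/(ρg) = 593.6×1000 / (1000 × 9.81) = 60.51 m.
Total head at MW-12: h = z + ψ = 780.34 + 60.51 = 840.85 m.
Δh = h(MW-6) − h(MW-12) = 842.99 − 840.85 = 2.14 m.
Vertical separation Δz = 826.83 − 780.34 = 46.49 m.
|i_v| = |Δh| / Δz = 2.14 / 46.49 = 0.0460.
Head is higher in the shallow piezometer, so vertical flow is downward (recharge condition).

|i_v| ≈ 0.0460; vertical flow is downward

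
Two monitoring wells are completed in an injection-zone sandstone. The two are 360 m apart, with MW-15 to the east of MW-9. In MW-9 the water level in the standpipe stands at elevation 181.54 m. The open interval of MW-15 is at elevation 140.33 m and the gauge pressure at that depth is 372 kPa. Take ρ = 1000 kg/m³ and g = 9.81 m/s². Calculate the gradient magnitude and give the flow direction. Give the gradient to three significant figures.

Total head at MW-9: h = 181.54 m (water level in the piezometer is the total head).
Pressure head at MW-15: ψ = P/(ρg) = 372×1000 / (1000 × 9.81) = 37.92 m.
Total head at MW-15: h = z + ψ = 140.33 + 37.92 = 178.25 m.
Head difference: h(MW-9) − h(MW-15) = 181.54 − 178.25 = 3.29 m.
Hydraulic gradient: i = |Δh| / L = 3.29 / 360 = 0.00914.
Flow is from higher to lower head: from MW-9 toward MW-15, i.e. toward the east.

i ≈ 0.00914; groundwater flows toward the east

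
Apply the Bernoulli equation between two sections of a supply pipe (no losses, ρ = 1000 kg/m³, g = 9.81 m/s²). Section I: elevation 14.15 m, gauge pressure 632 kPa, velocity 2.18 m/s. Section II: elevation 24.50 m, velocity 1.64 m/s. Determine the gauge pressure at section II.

P₂ ≈ 531 kPa

Pressure head at I: ψ₁ = P₁/(ρg) = 632×1000 / (1000 × 9.81) = 64.42 m.
Velocity heads: v₁²/2g = 2.18²/19.62 = 0.242 m; v₂²/2g = 1.64²/19.62 = 0.137 m.
Total head H = z₁ + ψ₁ + v₁²/2g = 14.15 + 64.42 + 0.242 = 78.81 m.
ψ₂ = H − z₂ − v₂²/2g = 78.81 − 24.50 − 0.137 = 54.17 m.
P₂ = ρgψ₂ = 1000 × 9.81 × 54.17 ≈ 531 kPa.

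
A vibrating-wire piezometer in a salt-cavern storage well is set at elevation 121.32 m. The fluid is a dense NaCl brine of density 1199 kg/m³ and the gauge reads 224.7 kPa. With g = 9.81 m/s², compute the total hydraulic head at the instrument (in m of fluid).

ψ = P/(ρg) = 224.7×1000 / (1199 × 9.81) = 19.10 m.
h = z + ψ = 121.32 + 19.10 = 140.42 m.

h ≈ 140.42 m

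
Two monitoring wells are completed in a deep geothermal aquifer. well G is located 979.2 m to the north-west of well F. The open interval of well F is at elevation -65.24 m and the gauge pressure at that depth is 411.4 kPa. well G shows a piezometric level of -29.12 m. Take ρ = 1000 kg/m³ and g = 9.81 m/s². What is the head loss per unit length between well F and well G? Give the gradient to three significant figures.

Pressure head at well F: ψ = P/(ρg) = 411.4×1000 / (1000 × 9.81) = 41.94 m.
Total head at well F: h = z + ψ = -65.24 + 41.94 = -23.30 m.
Total head at well G: h = -29.12 m (water level in the piezometer is the total head).
Head difference: h(well F) − h(well G) = -23.30 − (-29.12) = 5.82 m.
Hydraulic gradient: i = |Δh| / L = 5.82 / 979.2 = 0.00594.

i ≈ 0.00594 m/m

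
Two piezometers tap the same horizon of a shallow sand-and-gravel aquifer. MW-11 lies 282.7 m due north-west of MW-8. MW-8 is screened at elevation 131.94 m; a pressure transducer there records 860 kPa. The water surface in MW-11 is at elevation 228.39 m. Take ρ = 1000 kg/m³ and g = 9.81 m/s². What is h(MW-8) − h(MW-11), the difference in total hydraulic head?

Pressure head at MW-8: ψ = P/(ρg) = 860×1000 / (1000 × 9.81) = 87.67 m.
Total head at MW-8: h = z + ψ = 131.94 + 87.67 = 219.61 m.
Total head at MW-11: h = 228.39 m (water level in the piezometer is the total head).
Head difference: h(MW-8) − h(MW-11) = 219.61 − 228.39 = -8.78 m.

Δh ≈ -8.78 m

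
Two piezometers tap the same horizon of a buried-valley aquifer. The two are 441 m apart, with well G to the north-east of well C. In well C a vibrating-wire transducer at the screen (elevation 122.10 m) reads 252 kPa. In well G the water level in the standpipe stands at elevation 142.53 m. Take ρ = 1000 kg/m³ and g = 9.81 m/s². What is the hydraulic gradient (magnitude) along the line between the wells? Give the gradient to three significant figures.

Pressure head at well C: ψ = P/(ρg) = 252×1000 / (1000 × 9.81) = 25.69 m.
Total head at well C: h = z + ψ = 122.10 + 25.69 = 147.79 m.
Total head at well G: h = 142.53 m (water level in the piezometer is the total head).
Head difference: h(well C) − h(well G) = 147.79 − 142.53 = 5.26 m.
Hydraulic gradient: i = |Δh| / L = 5.26 / 441 = 0.0119.

i ≈ 0.0119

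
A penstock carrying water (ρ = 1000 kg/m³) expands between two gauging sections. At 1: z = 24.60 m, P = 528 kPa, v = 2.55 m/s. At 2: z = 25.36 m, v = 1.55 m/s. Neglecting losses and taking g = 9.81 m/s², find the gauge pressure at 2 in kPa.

P₂ ≈ 523 kPa

Pressure head at 1: ψ₁ = P₁/(ρg) = 528×1000 / (1000 × 9.81) = 53.82 m.
Velocity heads: v₁²/2g = 2.55²/19.62 = 0.331 m; v₂²/2g = 1.55²/19.62 = 0.122 m.
Total head H = z₁ + ψ₁ + v₁²/2g = 24.60 + 53.82 + 0.331 = 78.75 m.
ψ₂ = H − z₂ − v₂²/2g = 78.75 − 25.36 − 0.122 = 53.27 m.
P₂ = ρgψ₂ = 1000 × 9.81 × 53.27 ≈ 523 kPa.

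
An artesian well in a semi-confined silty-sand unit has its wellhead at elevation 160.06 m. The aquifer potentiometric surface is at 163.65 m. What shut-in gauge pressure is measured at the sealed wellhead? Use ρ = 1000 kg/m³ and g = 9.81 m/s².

P ≈ 35.2 kPa

Head above the cap: Δh = 163.65 − 160.06 = 3.59 m.
P = ρgΔh = 1000 × 9.81 × 3.59 = 35218 Pa ≈ 35.2 kPa.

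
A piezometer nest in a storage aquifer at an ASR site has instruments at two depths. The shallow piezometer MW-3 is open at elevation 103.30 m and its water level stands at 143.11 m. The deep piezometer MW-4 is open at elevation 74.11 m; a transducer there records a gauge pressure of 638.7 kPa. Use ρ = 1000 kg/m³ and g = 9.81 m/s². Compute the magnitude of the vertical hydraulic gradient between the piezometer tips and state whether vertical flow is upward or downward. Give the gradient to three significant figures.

|i_v| ≈ 0.133; vertical flow is downward

Total head at MW-3: h = 143.11 m (water level in the standpipe).
Pressure head at MW-4: ψ = P/(ρg) = 638.7×1000 / (1000 × 9.81) = 65.11 m.
Total head at MW-4: h = z + ψ = 74.11 + 65.11 = 139.22 m.
Δh = h(MW-3) − h(MW-4) = 143.11 − 139.22 = 3.89 m.
Vertical separation Δz = 103.30 − 74.11 = 29.19 m.
|i_v| = |Δh| / Δz = 3.89 / 29.19 = 0.133.
Head is higher in the shallow piezometer, so vertical flow is downward (recharge condition).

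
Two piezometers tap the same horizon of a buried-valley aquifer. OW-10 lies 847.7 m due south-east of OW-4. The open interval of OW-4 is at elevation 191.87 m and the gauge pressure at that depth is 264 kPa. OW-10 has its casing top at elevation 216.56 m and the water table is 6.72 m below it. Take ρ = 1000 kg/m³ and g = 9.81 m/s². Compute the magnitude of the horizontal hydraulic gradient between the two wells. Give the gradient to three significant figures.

Pressure head at OW-4: ψ = P/(ρg) = 264×1000 / (1000 × 9.81) = 26.91 m.
Total head at OW-4: h = z + ψ = 191.87 + 26.91 = 218.78 m.
Total head at OW-10: h = 216.56 − 6.72 = 209.84 m.
Head difference: h(OW-4) − h(OW-10) = 218.78 − 209.84 = 8.94 m.
Hydraulic gradient: i = |Δh| / L = 8.94 / 847.7 = 0.0105.

i ≈ 0.0105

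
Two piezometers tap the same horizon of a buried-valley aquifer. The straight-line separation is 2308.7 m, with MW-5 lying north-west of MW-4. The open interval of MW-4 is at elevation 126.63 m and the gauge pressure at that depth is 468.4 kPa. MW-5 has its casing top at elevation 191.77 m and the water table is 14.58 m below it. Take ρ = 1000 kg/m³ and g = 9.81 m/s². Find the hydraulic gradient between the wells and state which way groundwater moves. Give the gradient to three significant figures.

Pressure head at MW-4: ψ = P/(ρg) = 468.4×1000 / (1000 × 9.81) = 47.75 m.
Total head at MW-4: h = z + ψ = 126.63 + 47.75 = 174.38 m.
Total head at MW-5: h = 191.77 − 14.58 = 177.19 m.
Head difference: h(MW-4) − h(MW-5) = 174.38 − 177.19 = -2.81 m.
Hydraulic gradient: i = |Δh| / L = 2.81 / 2308.7 = 0.00122.
Flow is from higher to lower head: from MW-5 toward MW-4, i.e. toward the south-east.

i ≈ 0.00122; groundwater flows toward the south-east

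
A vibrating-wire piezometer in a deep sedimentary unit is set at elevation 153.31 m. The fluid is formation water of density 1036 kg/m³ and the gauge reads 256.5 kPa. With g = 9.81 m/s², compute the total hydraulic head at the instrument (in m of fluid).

h ≈ 178.55 m

ψ = P/(ρg) = 256.5×1000 / (1036 × 9.81) = 25.24 m.
h = z + ψ = 153.31 + 25.24 = 178.55 m.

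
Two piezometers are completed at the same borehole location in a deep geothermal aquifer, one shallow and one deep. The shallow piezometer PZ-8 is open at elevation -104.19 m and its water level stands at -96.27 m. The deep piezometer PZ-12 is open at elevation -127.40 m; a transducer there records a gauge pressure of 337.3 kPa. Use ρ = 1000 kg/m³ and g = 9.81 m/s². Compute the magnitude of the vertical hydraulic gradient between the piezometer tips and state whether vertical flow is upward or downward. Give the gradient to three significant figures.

Total head at PZ-8: h = -96.27 m (water level in the standpipe).
Pressure head at PZ-12: ψ = P/(ρg) = 337.3×1000 / (1000 × 9.81) = 34.38 m.
Total head at PZ-12: h = z + ψ = -127.40 + 34.38 = -93.02 m.
Δh = h(PZ-8) − h(PZ-12) = -96.27 − (-93.02) = -3.25 m.
Vertical separation Δz = -104.19 − (-127.40) = 23.21 m.
|i_v| = |Δh| / Δz = 3.25 / 23.21 = 0.140.
Head is higher in the deep piezometer, so vertical flow is upward (discharge condition).

|i_v| ≈ 0.140; vertical flow is upward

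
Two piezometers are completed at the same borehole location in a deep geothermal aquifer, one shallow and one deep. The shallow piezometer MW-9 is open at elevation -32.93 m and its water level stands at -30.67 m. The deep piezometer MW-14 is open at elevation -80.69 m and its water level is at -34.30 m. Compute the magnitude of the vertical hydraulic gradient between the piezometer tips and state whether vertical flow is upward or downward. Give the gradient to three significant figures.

|i_v| ≈ 0.0760; vertical flow is downward

Total head at MW-9: h = -30.67 m (water level in the standpipe).
Total head at MW-14: h = -34.30 m.
Δh = h(MW-9) − h(MW-14) = -30.67 − (-34.30) = 3.63 m.
Vertical separation Δz = -32.93 − (-80.69) = 47.76 m.
|i_v| = |Δh| / Δz = 3.63 / 47.76 = 0.0760.
Head is higher in the shallow piezometer, so vertical flow is downward (recharge condition).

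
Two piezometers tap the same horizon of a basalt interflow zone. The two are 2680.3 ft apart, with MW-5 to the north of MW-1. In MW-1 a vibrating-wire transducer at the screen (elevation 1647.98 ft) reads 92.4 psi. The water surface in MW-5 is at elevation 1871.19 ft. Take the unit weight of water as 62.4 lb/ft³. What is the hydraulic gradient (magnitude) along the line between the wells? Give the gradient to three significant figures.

i ≈ 0.00372

Pressure head at MW-1: ψ = 144·P/γ = 144 × 92.4 / 62.4 = 213.23 ft.
Total head at MW-1: h = z + ψ = 1647.98 + 213.23 = 1861.21 ft.
Total head at MW-5: h = 1871.19 ft (water level in the piezometer is the total head).
Head difference: h(MW-1) − h(MW-5) = 1861.21 − 1871.19 = -9.98 ft.
Hydraulic gradient: i = |Δh| / L = 9.98 / 2680.3 = 0.00372.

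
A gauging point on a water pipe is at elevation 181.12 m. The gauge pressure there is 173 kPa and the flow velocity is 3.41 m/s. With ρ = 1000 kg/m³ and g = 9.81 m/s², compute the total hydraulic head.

h ≈ 199.35 m

Pressure head ψ = P/(ρg) = 173×1000 / (1000 × 9.81) = 17.64 m.
Velocity head = v²/(2g) = 3.41² / (2 × 9.81) = 0.593 m.
h = z + ψ + v²/(2g) = 181.12 + 17.64 + 0.593 = 199.35 m.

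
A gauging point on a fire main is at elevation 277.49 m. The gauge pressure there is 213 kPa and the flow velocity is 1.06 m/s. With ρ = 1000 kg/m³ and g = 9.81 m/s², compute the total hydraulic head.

Pressure head ψ = P/(ρg) = 213×1000 / (1000 × 9.81) = 21.71 m.
Velocity head = v²/(2g) = 1.06² / (2 × 9.81) = 0.057 m.
h = z + ψ + v²/(2g) = 277.49 + 21.71 + 0.057 = 299.26 m.

h ≈ 299.26 m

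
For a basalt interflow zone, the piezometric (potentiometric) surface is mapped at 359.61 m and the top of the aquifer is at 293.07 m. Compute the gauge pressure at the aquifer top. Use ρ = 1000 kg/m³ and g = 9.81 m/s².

Pressure head at the aquifer top: ψ = h − z = 359.61 − 293.07 = 66.54 m.
P = ρgψ = 1000 × 9.81 × 66.54 = 652757 Pa ≈ 653 kPa.

P ≈ 653 kPa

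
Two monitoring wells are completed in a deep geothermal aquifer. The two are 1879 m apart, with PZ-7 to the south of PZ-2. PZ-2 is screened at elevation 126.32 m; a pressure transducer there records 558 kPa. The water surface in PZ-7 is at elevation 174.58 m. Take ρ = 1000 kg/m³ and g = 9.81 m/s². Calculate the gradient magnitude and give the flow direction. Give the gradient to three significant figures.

i ≈ 0.00459; groundwater flows toward the south

Pressure head at PZ-2: ψ = P/(ρg) = 558×1000 / (1000 × 9.81) = 56.88 m.
Total head at PZ-2: h = z + ψ = 126.32 + 56.88 = 183.20 m.
Total head at PZ-7: h = 174.58 m (water level in the piezometer is the total head).
Head difference: h(PZ-2) − h(PZ-7) = 183.20 − 174.58 = 8.62 m.
Hydraulic gradient: i = |Δh| / L = 8.62 / 1879 = 0.00459.
Flow is from higher to lower head: from PZ-2 toward PZ-7, i.e. toward the south.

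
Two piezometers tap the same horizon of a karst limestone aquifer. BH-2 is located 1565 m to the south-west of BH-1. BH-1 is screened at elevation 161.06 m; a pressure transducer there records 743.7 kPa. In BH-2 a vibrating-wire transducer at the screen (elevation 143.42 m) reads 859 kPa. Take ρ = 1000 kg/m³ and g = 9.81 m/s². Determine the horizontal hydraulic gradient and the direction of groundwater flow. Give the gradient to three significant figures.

i ≈ 0.00376; groundwater flows toward the south-west

Pressure head at BH-1: ψ = P/(ρg) = 743.7×1000 / (1000 × 9.81) = 75.81 m.
Total head at BH-1: h = z + ψ = 161.06 + 75.81 = 236.87 m.
Pressure head at BH-2: ψ = P/(ρg) = 859×1000 / (1000 × 9.81) = 87.56 m.
Total head at BH-2: h = z + ψ = 143.42 + 87.56 = 230.98 m.
Head difference: h(BH-1) − h(BH-2) = 236.87 − 230.98 = 5.89 m.
Hydraulic gradient: i = |Δh| / L = 5.89 / 1565 = 0.00376.
Flow is from higher to lower head: from BH-1 toward BH-2, i.e. toward the south-west.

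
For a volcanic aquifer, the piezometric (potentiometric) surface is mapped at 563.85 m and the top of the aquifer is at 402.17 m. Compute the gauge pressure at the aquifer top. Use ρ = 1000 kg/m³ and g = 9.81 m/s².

P ≈ 1590 kPa

Pressure head at the aquifer top: ψ = h − z = 563.85 − 402.17 = 161.68 m.
P = ρgψ = 1000 × 9.81 × 161.68 = 1586081 Pa ≈ 1590 kPa.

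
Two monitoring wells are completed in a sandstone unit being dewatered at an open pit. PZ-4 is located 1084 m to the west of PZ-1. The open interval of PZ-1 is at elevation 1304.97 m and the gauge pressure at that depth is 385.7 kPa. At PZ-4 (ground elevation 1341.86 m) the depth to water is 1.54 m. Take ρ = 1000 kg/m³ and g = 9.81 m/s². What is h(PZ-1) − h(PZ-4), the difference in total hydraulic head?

Pressure head at PZ-1: ψ = P/(ρg) = 385.7×1000 / (1000 × 9.81) = 39.32 m.
Total head at PZ-1: h = z + ψ = 1304.97 + 39.32 = 1344.29 m.
Total head at PZ-4: h = 1341.86 − 1.54 = 1340.32 m.
Head difference: h(PZ-1) − h(PZ-4) = 1344.29 − 1340.32 = 3.97 m.

Δh ≈ 3.97 m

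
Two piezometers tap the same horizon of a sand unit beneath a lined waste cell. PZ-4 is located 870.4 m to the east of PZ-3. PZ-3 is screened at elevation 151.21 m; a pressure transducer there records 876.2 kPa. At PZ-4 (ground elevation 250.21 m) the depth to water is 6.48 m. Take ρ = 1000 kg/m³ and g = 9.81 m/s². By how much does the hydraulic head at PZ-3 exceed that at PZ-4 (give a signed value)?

Pressure head at PZ-3: ψ = P/(ρg) = 876.2×1000 / (1000 × 9.81) = 89.32 m.
Total head at PZ-3: h = z + ψ = 151.21 + 89.32 = 240.53 m.
Total head at PZ-4: h = 250.21 − 6.48 = 243.73 m.
Head difference: h(PZ-3) − h(PZ-4) = 240.53 − 243.73 = -3.20 m.

Δh ≈ -3.20 m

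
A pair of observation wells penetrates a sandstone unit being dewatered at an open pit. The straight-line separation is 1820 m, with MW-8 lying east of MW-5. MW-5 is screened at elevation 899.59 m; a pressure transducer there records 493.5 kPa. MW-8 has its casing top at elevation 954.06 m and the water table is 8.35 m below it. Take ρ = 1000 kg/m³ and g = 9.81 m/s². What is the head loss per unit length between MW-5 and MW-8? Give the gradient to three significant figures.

i ≈ 0.00230 m/m

Pressure head at MW-5: ψ = P/(ρg) = 493.5×1000 / (1000 × 9.81) = 50.31 m.
Total head at MW-5: h = z + ψ = 899.59 + 50.31 = 949.90 m.
Total head at MW-8: h = 954.06 − 8.35 = 945.71 m.
Head difference: h(MW-5) − h(MW-8) = 949.90 − 945.71 = 4.19 m.
Hydraulic gradient: i = |Δh| / L = 4.19 / 1820 = 0.00230.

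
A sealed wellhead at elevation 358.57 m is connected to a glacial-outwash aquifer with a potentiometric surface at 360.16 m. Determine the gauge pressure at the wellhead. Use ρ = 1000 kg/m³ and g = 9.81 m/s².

Head above the cap: Δh = 360.16 − 358.57 = 1.59 m.
P = ρgΔh = 1000 × 9.81 × 1.59 = 15598 Pa ≈ 15.6 kPa.

P ≈ 15.6 kPa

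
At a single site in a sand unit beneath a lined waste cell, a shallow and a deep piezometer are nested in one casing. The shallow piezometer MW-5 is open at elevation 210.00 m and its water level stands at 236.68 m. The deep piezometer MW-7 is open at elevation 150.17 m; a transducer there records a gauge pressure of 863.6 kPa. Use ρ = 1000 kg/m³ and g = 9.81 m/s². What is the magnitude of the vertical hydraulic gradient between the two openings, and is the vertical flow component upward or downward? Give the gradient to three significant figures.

Total head at MW-5: h = 236.68 m (water level in the standpipe).
Pressure head at MW-7: ψ = P/(ρg) = 863.6×1000 / (1000 × 9.81) = 88.03 m.
Total head at MW-7: h = z + ψ = 150.17 + 88.03 = 238.20 m.
Δh = h(MW-5) − h(MW-7) = 236.68 − 238.20 = -1.52 m.
Vertical separation Δz = 210.00 − 150.17 = 59.83 m.
|i_v| = |Δh| / Δz = 1.52 / 59.83 = 0.0254.
Head is higher in the deep piezometer, so vertical flow is upward (discharge condition).

|i_v| ≈ 0.0254; vertical flow is upward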